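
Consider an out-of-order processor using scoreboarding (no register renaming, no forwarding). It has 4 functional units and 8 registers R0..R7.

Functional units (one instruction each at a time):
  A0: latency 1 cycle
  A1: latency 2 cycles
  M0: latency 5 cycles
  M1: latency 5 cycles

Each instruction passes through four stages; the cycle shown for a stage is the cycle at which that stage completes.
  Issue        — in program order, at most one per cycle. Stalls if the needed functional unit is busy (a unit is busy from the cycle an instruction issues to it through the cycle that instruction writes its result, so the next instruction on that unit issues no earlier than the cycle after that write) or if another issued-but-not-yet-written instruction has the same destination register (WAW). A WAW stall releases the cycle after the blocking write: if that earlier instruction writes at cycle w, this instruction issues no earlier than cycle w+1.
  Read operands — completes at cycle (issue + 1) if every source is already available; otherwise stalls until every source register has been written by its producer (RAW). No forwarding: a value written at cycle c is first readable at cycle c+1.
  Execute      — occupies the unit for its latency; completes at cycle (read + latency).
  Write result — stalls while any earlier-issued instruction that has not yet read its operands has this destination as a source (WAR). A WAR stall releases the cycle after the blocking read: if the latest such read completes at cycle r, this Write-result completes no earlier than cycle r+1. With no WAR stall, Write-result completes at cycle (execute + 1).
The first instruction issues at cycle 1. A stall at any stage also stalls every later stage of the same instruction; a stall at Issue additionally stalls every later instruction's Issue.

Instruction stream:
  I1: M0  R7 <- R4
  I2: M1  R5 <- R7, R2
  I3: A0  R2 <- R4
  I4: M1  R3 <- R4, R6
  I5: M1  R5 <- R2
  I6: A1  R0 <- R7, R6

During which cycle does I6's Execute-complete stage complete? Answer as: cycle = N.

[1] I1 issues→M0
[2] I1 reads; I2 issues→M1
[3] I3 issues→A0
[4] I3 reads
[5] I3 exec-done
[7] I1 exec-done
[8] I1 writes R7
[9] I2 reads
[10] I3 writes R2
[14] I2 exec-done
[15] I2 writes R5
[16] I4 issues→M1
[17] I4 reads
[22] I4 exec-done
[23] I4 writes R3
[24] I5 issues→M1
[25] I5 reads; I6 issues→A1
[26] I6 reads
[28] I6 exec-done
[29] I6 writes R0
[30] I5 exec-done
[31] I5 writes R5

cycle = 28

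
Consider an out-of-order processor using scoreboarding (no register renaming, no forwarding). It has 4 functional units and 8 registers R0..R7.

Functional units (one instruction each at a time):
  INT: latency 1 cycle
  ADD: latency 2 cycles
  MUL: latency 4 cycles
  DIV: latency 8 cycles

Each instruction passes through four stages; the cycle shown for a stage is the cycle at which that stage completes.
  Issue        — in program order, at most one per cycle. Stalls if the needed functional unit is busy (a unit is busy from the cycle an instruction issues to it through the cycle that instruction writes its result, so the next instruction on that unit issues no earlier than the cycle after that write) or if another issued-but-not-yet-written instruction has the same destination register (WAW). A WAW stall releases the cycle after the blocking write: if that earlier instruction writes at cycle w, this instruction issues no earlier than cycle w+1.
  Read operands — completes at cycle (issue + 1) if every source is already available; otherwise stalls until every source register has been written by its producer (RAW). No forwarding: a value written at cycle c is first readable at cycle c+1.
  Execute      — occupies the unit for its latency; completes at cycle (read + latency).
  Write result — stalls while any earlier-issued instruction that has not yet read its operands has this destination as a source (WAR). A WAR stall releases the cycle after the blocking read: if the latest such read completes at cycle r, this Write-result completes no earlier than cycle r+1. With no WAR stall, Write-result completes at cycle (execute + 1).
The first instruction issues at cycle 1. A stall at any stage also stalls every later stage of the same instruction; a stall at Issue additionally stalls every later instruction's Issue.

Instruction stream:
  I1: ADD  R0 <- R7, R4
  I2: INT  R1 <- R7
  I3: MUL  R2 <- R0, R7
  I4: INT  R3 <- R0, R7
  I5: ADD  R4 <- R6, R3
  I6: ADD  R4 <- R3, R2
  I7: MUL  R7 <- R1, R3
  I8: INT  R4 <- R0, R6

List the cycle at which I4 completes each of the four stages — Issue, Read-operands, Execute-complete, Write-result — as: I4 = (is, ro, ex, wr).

I4 = (6, 7, 8, 9)

I1 -> (1, 2, 4, 5)
I2 -> (2, 3, 4, 5)
I3 -> (3, 6, 10, 11)  // RAW R0: wait I1 write@5
I4 -> (6, 7, 8, 9)  // struct: INT busy until I2 writes@5
I5 -> (7, 10, 12, 13)  // RAW R3: wait I4 write@9
I6 -> (14, 15, 17, 18)  // struct: ADD busy until I5 writes@13
I7 -> (15, 16, 20, 21)
I8 -> (19, 20, 21, 22)  // WAW R4: wait I6 write@18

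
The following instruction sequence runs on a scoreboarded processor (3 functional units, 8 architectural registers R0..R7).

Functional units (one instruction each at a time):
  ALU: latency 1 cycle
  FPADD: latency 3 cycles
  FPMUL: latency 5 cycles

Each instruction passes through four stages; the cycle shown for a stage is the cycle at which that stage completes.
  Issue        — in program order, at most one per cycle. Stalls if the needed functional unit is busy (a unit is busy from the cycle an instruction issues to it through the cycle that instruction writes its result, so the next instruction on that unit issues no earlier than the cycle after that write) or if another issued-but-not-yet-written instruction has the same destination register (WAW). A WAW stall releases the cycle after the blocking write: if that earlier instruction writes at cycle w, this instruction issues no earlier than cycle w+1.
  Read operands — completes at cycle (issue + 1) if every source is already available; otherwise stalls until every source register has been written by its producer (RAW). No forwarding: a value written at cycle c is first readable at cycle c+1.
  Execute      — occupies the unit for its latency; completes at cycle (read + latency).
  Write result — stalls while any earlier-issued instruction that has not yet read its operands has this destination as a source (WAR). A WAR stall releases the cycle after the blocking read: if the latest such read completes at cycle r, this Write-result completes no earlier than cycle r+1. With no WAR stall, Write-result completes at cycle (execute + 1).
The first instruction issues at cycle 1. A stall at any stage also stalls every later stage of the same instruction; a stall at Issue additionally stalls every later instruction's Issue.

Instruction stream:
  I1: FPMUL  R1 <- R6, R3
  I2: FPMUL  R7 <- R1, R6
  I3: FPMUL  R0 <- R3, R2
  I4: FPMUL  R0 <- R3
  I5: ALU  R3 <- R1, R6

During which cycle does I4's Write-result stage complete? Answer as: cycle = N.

[1] I1 issues→FPMUL
[2] I1 reads
[7] I1 exec-done
[8] I1 writes R1
[9] I2 issues→FPMUL
[10] I2 reads
[15] I2 exec-done
[16] I2 writes R7
[17] I3 issues→FPMUL
[18] I3 reads
[23] I3 exec-done
[24] I3 writes R0
[25] I4 issues→FPMUL
[26] I4 reads, I5 issues→ALU
[27] I5 reads
[28] I5 exec-done
[29] I5 writes R3
[31] I4 exec-done
[32] I4 writes R0

cycle = 32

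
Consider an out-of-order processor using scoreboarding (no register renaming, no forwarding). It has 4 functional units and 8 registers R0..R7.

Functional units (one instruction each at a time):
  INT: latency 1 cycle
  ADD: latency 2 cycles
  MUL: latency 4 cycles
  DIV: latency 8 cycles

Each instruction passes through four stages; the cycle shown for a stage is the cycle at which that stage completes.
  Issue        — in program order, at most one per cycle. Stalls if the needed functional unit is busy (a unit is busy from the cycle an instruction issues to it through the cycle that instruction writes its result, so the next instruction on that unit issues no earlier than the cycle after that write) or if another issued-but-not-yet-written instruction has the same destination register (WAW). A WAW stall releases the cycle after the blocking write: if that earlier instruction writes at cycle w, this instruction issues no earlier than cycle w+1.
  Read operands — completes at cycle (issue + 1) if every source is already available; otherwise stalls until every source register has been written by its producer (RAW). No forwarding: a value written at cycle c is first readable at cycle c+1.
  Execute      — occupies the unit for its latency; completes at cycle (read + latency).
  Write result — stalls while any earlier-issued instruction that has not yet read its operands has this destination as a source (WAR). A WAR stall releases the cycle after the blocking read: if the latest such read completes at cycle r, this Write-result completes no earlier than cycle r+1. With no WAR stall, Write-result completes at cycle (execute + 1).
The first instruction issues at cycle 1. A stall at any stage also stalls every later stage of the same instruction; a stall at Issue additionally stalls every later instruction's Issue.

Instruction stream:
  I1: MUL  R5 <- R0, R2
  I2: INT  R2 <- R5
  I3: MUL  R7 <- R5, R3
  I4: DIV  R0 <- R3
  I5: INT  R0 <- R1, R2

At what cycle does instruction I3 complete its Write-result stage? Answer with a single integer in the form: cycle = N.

cycle = 14

I1 -> (1, 2, 6, 7)
I2 -> (2, 8, 9, 10)  // RAW R5: wait I1 write@7
I3 -> (8, 9, 13, 14)  // struct: MUL busy until I1 writes@7
I4 -> (9, 10, 18, 19)
I5 -> (20, 21, 22, 23)  // WAW R0: wait I4 write@19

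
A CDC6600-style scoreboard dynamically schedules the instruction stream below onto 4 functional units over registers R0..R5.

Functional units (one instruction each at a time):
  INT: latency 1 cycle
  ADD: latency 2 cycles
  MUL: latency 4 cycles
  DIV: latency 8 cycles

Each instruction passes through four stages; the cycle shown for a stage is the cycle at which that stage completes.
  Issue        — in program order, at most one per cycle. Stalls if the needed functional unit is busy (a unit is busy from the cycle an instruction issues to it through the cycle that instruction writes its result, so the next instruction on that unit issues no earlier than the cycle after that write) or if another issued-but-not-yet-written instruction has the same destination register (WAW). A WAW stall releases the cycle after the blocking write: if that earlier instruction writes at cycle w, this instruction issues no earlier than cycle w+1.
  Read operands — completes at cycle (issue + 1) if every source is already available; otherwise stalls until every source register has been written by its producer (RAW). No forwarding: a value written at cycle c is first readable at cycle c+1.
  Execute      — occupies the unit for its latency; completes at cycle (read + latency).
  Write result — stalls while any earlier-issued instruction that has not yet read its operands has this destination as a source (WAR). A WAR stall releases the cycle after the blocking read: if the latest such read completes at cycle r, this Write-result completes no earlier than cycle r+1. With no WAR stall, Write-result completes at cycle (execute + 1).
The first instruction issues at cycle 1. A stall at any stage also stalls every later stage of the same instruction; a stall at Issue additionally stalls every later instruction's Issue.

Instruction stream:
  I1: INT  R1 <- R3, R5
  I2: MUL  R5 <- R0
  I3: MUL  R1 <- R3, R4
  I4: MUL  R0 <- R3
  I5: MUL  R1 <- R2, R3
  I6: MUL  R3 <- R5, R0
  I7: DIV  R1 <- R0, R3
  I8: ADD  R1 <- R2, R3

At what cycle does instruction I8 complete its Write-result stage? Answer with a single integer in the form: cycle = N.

cycle = 51

I1 -> (1, 2, 3, 4)
I2 -> (2, 3, 7, 8)
I3 -> (9, 10, 14, 15)  // struct: MUL busy until I2 writes@8
I4 -> (16, 17, 21, 22)  // struct: MUL busy until I3 writes@15
I5 -> (23, 24, 28, 29)  // struct: MUL busy until I4 writes@22
I6 -> (30, 31, 35, 36)  // struct: MUL busy until I5 writes@29
I7 -> (31, 37, 45, 46)  // RAW R3: wait I6 write@36
I8 -> (47, 48, 50, 51)  // WAW R1: wait I7 write@46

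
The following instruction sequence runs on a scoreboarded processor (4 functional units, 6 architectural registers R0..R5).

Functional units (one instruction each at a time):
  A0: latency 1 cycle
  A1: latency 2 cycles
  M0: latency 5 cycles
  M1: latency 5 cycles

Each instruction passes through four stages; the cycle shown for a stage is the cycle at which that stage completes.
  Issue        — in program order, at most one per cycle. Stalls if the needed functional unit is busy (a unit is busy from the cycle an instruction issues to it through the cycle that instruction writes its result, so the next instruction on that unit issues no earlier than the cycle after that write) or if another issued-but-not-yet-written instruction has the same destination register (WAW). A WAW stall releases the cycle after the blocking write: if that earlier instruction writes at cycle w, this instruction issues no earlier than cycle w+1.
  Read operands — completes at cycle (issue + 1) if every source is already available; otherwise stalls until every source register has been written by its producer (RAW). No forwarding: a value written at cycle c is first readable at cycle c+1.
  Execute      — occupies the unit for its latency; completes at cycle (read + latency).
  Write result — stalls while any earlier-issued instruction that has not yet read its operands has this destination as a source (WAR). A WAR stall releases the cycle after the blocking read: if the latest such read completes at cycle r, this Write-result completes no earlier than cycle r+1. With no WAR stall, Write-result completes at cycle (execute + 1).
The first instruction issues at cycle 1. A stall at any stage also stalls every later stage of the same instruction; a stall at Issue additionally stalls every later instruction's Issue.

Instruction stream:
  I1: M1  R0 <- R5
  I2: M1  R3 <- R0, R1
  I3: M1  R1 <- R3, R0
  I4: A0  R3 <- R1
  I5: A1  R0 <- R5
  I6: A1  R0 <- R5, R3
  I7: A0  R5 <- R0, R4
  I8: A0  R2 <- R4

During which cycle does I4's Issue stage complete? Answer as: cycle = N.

cycle = 18

I1: IS=1 RO=2 EX=7 WR=8
I2: IS=9 RO=10 EX=15 WR=16  [struct: M1 busy until I1 writes@8]
I3: IS=17 RO=18 EX=23 WR=24  [struct: M1 busy until I2 writes@16]
I4: IS=18 RO=25 EX=26 WR=27  [RAW R1: wait I3 write@24]
I5: IS=19 RO=20 EX=22 WR=23
I6: IS=24 RO=28 EX=30 WR=31  [struct: A1 busy until I5 writes@23; RAW R3: wait I4 write@27]
I7: IS=28 RO=32 EX=33 WR=34  [struct: A0 busy until I4 writes@27; RAW R0: wait I6 write@31]
I8: IS=35 RO=36 EX=37 WR=38  [struct: A0 busy until I7 writes@34]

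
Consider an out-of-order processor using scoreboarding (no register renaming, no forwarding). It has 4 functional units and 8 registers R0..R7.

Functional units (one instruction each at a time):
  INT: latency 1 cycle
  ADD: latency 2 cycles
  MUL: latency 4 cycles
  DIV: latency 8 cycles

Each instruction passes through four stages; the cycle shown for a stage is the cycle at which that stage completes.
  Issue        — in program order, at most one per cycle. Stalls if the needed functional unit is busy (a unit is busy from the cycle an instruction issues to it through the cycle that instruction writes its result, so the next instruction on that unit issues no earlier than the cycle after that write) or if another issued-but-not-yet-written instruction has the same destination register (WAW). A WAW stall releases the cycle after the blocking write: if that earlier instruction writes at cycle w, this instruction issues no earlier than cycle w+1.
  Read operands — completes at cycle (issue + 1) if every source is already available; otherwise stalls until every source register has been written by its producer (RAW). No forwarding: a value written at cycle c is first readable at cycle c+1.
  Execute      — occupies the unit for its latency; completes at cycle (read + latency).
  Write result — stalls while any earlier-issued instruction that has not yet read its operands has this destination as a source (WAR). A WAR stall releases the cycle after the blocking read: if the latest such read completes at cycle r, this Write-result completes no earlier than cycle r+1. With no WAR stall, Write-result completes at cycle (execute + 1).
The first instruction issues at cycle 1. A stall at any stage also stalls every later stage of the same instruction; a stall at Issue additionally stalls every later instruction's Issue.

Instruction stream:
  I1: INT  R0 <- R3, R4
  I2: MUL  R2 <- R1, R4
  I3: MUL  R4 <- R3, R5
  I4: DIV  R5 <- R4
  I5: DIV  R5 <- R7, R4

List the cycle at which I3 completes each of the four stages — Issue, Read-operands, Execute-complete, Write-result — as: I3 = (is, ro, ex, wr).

I3 = (9, 10, 14, 15)

cycle 1: I1 dispatched to INT
cycle 2: I1 operands ready | I2 dispatched to MUL
cycle 3: I1 complete | I2 operands ready
cycle 4: R0←I1
cycle 7: I2 complete
cycle 8: R2←I2
cycle 9: I3 dispatched to MUL
cycle 10: I3 operands ready | I4 dispatched to DIV
cycle 14: I3 complete
cycle 15: R4←I3
cycle 16: I4 operands ready
cycle 24: I4 complete
cycle 25: R5←I4
cycle 26: I5 dispatched to DIV
cycle 27: I5 operands ready
cycle 35: I5 complete
cycle 36: R5←I5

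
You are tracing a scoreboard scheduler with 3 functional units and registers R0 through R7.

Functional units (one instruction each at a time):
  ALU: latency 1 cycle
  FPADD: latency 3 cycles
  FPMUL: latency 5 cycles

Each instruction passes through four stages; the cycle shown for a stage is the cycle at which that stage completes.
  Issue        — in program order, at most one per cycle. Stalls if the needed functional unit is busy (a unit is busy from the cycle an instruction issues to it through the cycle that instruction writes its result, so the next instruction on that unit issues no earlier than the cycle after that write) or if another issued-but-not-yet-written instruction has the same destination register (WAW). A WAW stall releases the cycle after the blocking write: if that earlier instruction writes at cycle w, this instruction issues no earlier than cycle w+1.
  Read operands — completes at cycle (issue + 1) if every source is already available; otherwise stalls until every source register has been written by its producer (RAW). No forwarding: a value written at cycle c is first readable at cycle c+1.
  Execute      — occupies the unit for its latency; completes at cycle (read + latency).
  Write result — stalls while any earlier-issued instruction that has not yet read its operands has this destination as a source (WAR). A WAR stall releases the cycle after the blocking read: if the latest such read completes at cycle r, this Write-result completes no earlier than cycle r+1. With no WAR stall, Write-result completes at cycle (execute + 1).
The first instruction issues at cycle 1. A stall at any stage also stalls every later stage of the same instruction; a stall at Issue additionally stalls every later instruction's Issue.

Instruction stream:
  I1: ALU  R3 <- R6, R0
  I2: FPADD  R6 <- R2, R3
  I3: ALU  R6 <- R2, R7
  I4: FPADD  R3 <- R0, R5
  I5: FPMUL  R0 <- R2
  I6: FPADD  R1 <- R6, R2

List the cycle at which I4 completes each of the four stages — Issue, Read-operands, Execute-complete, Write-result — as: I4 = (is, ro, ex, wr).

I4 = (11, 12, 15, 16)

1) issue 1, read 2, done 3, write 4
2) issue 2, read 5, done 8, write 9  <RAW R3: wait I1 write@4>
3) issue 10, read 11, done 12, write 13  <WAW R6: wait I2 write@9>
4) issue 11, read 12, done 15, write 16
5) issue 12, read 13, done 18, write 19
6) issue 17, read 18, done 21, write 22  <struct: FPADD busy until I4 writes@16>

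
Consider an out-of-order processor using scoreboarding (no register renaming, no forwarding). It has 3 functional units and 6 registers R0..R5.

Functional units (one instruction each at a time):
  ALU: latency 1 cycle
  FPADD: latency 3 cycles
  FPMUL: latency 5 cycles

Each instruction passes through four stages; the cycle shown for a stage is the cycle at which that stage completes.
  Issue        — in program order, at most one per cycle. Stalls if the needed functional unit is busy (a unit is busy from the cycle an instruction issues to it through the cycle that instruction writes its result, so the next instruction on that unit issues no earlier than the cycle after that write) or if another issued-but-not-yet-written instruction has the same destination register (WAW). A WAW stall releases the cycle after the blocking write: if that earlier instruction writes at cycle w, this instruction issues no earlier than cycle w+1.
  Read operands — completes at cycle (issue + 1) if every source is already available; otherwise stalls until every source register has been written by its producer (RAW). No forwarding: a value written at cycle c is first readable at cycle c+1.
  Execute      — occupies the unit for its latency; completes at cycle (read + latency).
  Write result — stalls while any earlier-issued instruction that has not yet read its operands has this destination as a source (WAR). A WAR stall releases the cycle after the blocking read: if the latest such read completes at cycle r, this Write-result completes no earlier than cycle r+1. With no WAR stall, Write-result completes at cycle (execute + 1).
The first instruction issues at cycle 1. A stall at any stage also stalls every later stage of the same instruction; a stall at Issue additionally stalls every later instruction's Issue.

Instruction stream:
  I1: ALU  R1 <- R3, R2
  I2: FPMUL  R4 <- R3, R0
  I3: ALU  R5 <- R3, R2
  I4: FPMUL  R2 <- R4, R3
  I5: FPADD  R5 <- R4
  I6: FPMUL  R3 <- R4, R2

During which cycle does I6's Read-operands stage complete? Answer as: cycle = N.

c1: I1→ALU
c2: I1 RO, I2→FPMUL
c3: I1 EX, I2 RO
c4: I1 WR R1
c5: I3→ALU
c6: I3 RO
c7: I3 EX
c8: I2 EX, I3 WR R5
c9: I2 WR R4
c10: I4→FPMUL
c11: I4 RO, I5→FPADD
c12: I5 RO
c15: I5 EX
c16: I4 EX, I5 WR R5
c17: I4 WR R2
c18: I6→FPMUL
c19: I6 RO
c24: I6 EX
c25: I6 WR R3

cycle = 19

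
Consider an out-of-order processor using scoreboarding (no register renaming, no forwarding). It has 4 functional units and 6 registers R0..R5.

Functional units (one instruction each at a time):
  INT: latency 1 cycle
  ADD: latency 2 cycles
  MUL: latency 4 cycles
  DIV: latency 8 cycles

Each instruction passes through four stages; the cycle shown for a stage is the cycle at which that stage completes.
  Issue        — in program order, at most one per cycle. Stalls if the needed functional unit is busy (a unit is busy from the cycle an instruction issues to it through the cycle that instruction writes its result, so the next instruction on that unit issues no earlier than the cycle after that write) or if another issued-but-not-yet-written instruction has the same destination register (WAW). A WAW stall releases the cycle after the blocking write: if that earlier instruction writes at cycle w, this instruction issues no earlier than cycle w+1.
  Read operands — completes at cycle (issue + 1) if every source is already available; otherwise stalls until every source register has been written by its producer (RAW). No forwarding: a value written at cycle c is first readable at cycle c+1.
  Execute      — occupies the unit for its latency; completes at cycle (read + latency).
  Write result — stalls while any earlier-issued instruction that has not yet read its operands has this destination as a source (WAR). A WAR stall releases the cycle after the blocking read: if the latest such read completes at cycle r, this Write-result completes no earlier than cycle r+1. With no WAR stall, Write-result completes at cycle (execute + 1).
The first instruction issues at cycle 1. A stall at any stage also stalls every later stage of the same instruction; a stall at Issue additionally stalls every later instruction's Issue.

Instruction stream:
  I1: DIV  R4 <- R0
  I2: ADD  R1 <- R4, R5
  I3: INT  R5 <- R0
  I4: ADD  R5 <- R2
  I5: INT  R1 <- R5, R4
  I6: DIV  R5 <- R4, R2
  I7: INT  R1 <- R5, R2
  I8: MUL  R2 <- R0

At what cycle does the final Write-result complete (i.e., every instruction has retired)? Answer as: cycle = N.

[I1] 1/2/10/11
[I2] 2/12/14/15  (RAW R4: wait I1 write@11)
[I3] 3/4/5/13  (WAR R5: wait I2 read@12)
[I4] 16/17/19/20  (struct: ADD busy until I2 writes@15)
[I5] 17/21/22/23  (RAW R5: wait I4 write@20)
[I6] 21/22/30/31  (WAW R5: wait I4 write@20)
[I7] 24/32/33/34  (struct: INT busy until I5 writes@23; RAW R5: wait I6 write@31)
[I8] 25/26/30/33  (WAR R2: wait I7 read@32)

cycle = 34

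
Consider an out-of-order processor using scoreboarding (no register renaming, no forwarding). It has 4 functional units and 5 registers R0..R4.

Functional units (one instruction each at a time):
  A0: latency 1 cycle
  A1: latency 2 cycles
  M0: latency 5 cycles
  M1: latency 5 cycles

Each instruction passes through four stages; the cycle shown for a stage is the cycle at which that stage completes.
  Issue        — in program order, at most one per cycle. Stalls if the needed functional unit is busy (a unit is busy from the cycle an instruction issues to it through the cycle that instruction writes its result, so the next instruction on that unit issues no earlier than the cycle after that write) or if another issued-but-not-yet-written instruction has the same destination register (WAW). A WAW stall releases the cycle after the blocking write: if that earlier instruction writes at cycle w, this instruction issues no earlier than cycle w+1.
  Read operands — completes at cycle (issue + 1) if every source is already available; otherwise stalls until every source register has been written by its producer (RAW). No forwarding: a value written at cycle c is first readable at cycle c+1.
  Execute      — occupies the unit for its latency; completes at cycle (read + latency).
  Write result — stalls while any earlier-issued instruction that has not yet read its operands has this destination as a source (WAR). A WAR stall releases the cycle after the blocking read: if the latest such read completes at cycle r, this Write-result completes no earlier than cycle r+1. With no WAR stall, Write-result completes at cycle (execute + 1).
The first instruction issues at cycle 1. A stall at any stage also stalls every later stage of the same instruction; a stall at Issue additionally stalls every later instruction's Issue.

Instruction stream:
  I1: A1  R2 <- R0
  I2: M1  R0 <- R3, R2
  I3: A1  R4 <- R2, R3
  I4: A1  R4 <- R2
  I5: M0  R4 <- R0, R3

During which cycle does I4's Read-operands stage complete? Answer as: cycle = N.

I1: IS=1 RO=2 EX=4 WR=5
I2: IS=2 RO=6 EX=11 WR=12  [RAW R2: wait I1 write@5]
I3: IS=6 RO=7 EX=9 WR=10  [struct: A1 busy until I1 writes@5]
I4: IS=11 RO=12 EX=14 WR=15  [struct: A1 busy until I3 writes@10]
I5: IS=16 RO=17 EX=22 WR=23  [WAW R4: wait I4 write@15]

cycle = 12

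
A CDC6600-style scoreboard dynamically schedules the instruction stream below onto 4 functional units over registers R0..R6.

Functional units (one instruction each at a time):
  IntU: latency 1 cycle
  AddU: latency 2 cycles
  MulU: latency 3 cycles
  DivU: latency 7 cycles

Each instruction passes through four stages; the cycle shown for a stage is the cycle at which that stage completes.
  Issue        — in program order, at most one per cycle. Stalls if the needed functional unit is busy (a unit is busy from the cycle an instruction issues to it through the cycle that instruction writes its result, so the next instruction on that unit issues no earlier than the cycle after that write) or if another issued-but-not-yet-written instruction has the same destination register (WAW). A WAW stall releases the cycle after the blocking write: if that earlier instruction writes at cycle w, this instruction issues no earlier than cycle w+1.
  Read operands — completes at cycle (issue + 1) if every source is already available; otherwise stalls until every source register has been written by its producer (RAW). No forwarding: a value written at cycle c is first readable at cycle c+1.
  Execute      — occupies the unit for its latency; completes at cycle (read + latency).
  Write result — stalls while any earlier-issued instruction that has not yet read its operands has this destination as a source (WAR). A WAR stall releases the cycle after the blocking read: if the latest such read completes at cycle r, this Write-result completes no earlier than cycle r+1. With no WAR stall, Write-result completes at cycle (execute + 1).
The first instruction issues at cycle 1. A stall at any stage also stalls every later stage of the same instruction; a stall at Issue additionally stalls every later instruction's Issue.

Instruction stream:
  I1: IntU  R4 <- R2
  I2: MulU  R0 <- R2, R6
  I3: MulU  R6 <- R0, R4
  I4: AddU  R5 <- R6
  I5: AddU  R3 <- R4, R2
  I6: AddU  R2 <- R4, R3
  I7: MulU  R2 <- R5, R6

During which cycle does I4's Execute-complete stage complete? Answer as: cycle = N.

I1  is:1  ro:2  ex:3  wr:4
I2  is:2  ro:3  ex:6  wr:7
I3  is:8  ro:9  ex:12  wr:13  — struct: MulU busy until I2 writes@7
I4  is:9  ro:14  ex:16  wr:17  — RAW R6: wait I3 write@13
I5  is:18  ro:19  ex:21  wr:22  — struct: AddU busy until I4 writes@17
I6  is:23  ro:24  ex:26  wr:27  — struct: AddU busy until I5 writes@22
I7  is:28  ro:29  ex:32  wr:33  — WAW R2: wait I6 write@27

cycle = 16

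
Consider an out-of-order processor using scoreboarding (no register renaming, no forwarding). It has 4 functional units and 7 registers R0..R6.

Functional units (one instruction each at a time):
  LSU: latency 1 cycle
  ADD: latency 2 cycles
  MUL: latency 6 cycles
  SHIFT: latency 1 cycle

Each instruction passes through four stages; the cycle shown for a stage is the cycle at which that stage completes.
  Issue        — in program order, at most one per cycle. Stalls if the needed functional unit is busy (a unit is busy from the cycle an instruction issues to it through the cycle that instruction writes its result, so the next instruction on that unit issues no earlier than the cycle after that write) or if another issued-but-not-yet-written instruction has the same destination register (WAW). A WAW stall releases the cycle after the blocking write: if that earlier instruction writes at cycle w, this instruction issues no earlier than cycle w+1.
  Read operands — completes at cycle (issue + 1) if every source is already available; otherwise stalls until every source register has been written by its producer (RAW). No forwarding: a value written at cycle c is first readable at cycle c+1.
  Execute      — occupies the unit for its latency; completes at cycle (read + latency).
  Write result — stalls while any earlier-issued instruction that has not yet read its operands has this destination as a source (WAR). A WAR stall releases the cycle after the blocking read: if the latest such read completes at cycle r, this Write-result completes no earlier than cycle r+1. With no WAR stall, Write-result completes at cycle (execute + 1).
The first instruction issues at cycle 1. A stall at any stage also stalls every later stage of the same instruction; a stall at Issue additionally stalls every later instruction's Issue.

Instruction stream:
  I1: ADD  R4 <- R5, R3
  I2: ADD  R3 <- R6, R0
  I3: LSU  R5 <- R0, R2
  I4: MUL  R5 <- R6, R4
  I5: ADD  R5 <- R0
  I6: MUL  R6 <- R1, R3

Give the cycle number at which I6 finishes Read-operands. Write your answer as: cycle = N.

cycle = 22

[1] I1 dispatched to ADD
[2] I1 operands ready
[4] I1 complete
[5] R4←I1
[6] I2 dispatched to ADD
[7] I2 operands ready, I3 dispatched to LSU
[8] I3 operands ready
[9] I2 complete, I3 complete
[10] R3←I2, R5←I3
[11] I4 dispatched to MUL
[12] I4 operands ready
[18] I4 complete
[19] R5←I4
[20] I5 dispatched to ADD
[21] I5 operands ready, I6 dispatched to MUL
[22] I6 operands ready
[23] I5 complete
[24] R5←I5
[28] I6 complete
[29] R6←I6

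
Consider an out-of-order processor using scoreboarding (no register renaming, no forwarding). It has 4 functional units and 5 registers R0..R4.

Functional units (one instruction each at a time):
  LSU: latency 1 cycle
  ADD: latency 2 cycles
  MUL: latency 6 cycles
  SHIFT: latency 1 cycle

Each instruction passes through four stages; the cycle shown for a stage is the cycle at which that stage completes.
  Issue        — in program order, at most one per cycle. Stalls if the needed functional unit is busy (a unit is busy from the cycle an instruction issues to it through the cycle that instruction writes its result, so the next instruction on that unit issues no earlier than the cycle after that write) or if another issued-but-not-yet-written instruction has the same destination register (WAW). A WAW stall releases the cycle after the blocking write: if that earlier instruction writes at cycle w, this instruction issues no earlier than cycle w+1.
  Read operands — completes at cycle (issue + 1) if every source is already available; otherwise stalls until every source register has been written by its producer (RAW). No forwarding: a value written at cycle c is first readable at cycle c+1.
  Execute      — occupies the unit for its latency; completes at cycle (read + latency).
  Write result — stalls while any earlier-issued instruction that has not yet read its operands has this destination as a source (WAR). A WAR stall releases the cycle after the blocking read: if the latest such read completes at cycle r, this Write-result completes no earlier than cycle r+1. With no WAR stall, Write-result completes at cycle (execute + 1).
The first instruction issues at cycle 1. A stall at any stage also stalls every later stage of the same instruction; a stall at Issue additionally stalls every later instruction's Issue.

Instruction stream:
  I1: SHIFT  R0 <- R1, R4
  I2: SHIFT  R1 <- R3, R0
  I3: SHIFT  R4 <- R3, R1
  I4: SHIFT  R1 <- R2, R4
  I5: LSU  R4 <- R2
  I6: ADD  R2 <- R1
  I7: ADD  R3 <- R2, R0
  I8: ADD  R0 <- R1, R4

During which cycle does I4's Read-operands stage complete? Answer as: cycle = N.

t=1  I1 dispatched to SHIFT
t=2  I1 operands ready
t=3  I1 complete
t=4  R0←I1
t=5  I2 dispatched to SHIFT
t=6  I2 operands ready
t=7  I2 complete
t=8  R1←I2
t=9  I3 dispatched to SHIFT
t=10  I3 operands ready
t=11  I3 complete
t=12  R4←I3
t=13  I4 dispatched to SHIFT
t=14  I4 operands ready | I5 dispatched to LSU
t=15  I4 complete | I5 operands ready | I6 dispatched to ADD
t=16  R1←I4 | I5 complete
t=17  R4←I5 | I6 operands ready
t=19  I6 complete
t=20  R2←I6
t=21  I7 dispatched to ADD
t=22  I7 operands ready
t=24  I7 complete
t=25  R3←I7
t=26  I8 dispatched to ADD
t=27  I8 operands ready
t=29  I8 complete
t=30  R0←I8

cycle = 14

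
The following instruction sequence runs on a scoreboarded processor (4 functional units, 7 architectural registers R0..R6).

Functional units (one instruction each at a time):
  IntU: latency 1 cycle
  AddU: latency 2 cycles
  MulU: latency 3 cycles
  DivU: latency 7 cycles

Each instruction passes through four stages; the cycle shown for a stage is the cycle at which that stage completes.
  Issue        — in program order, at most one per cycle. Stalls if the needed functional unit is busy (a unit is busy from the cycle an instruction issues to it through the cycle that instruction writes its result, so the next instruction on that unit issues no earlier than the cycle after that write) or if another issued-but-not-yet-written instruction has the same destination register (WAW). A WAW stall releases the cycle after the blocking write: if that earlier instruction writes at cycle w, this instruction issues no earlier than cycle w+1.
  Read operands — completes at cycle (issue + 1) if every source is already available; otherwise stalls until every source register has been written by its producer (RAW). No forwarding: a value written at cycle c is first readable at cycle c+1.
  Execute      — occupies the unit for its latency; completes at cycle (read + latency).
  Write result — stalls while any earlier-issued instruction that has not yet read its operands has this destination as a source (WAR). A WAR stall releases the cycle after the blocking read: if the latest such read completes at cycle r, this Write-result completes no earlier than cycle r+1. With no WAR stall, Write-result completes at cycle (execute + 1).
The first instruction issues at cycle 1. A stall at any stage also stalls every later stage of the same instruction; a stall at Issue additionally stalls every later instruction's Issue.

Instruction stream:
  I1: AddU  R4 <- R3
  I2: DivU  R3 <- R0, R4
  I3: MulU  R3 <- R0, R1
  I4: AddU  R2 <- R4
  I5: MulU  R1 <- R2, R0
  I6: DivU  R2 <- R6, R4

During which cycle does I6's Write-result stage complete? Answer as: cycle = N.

[1] I1 dispatched to AddU
[2] I1 operands ready · I2 dispatched to DivU
[4] I1 complete
[5] R4←I1
[6] I2 operands ready
[13] I2 complete
[14] R3←I2
[15] I3 dispatched to MulU
[16] I3 operands ready · I4 dispatched to AddU
[17] I4 operands ready
[19] I3 complete · I4 complete
[20] R3←I3 · R2←I4
[21] I5 dispatched to MulU
[22] I5 operands ready · I6 dispatched to DivU
[23] I6 operands ready
[25] I5 complete
[26] R1←I5
[30] I6 complete
[31] R2←I6

cycle = 31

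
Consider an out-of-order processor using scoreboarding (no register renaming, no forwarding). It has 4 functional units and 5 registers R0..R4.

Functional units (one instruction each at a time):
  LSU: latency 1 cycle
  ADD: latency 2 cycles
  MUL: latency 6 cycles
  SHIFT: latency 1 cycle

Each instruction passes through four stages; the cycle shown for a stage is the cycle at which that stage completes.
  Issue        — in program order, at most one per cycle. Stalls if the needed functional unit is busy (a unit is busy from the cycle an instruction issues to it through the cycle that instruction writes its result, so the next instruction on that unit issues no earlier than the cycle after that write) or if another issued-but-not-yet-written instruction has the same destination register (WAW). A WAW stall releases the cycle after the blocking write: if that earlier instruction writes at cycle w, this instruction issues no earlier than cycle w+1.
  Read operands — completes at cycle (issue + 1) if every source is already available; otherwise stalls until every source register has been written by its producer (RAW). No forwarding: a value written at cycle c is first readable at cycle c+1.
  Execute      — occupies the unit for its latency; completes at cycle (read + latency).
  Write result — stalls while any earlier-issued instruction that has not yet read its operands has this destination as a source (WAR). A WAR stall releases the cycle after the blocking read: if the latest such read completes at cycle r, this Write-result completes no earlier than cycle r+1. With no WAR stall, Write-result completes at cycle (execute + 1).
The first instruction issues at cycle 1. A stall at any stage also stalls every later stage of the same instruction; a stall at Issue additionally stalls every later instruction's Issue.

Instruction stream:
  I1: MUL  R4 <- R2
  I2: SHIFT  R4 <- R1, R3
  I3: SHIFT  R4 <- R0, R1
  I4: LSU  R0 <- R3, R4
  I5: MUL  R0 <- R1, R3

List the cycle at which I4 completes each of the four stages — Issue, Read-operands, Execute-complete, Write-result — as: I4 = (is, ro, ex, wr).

1) issue 1, read 2, done 8, write 9
2) issue 10, read 11, done 12, write 13  <WAW R4: wait I1 write@9>
3) issue 14, read 15, done 16, write 17  <struct: SHIFT busy until I2 writes@13>
4) issue 15, read 18, done 19, write 20  <RAW R4: wait I3 write@17>
5) issue 21, read 22, done 28, write 29  <WAW R0: wait I4 write@20>

I4 = (15, 18, 19, 20)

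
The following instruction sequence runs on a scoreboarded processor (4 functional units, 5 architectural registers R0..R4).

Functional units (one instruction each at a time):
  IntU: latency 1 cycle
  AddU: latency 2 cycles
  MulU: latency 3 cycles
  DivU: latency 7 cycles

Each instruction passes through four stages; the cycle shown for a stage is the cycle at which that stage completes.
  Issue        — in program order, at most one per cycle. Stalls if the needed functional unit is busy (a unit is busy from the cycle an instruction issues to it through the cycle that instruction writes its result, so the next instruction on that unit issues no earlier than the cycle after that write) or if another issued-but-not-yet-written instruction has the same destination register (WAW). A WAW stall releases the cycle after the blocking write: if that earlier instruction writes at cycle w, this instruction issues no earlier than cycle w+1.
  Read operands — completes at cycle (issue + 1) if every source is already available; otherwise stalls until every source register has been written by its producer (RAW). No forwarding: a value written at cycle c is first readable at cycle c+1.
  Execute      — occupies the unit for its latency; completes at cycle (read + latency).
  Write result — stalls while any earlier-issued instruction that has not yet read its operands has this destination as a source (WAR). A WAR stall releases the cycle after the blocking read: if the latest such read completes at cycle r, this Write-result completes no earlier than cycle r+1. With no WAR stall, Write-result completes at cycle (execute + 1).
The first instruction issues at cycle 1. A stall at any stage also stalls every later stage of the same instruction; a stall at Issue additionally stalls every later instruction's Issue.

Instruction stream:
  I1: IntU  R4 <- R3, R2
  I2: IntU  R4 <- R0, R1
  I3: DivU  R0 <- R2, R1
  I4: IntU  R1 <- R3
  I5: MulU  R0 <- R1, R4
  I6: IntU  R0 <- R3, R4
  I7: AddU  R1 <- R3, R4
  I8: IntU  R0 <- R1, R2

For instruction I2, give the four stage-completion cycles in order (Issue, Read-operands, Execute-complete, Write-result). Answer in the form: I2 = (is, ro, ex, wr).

I2 = (5, 6, 7, 8)

cycle 1: I1→IntU
cycle 2: I1 RO
cycle 3: I1 EX
cycle 4: I1 WR R4
cycle 5: I2→IntU
cycle 6: I2 RO · I3→DivU
cycle 7: I2 EX · I3 RO
cycle 8: I2 WR R4
cycle 9: I4→IntU
cycle 10: I4 RO
cycle 11: I4 EX
cycle 12: I4 WR R1
cycle 14: I3 EX
cycle 15: I3 WR R0
cycle 16: I5→MulU
cycle 17: I5 RO
cycle 20: I5 EX
cycle 21: I5 WR R0
cycle 22: I6→IntU
cycle 23: I6 RO · I7→AddU
cycle 24: I6 EX · I7 RO
cycle 25: I6 WR R0
cycle 26: I7 EX · I8→IntU
cycle 27: I7 WR R1
cycle 28: I8 RO
cycle 29: I8 EX
cycle 30: I8 WR R0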